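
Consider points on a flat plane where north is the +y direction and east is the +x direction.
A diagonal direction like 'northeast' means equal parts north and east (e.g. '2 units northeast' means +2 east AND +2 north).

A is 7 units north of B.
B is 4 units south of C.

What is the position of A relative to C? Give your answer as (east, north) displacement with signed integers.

Answer: A is at (east=0, north=3) relative to C.

Derivation:
Place C at the origin (east=0, north=0).
  B is 4 units south of C: delta (east=+0, north=-4); B at (east=0, north=-4).
  A is 7 units north of B: delta (east=+0, north=+7); A at (east=0, north=3).
Therefore A relative to C: (east=0, north=3).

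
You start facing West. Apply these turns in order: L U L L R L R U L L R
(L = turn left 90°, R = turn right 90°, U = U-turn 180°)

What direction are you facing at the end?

Answer: Final heading: North

Derivation:
Start: West
  L (left (90° counter-clockwise)) -> South
  U (U-turn (180°)) -> North
  L (left (90° counter-clockwise)) -> West
  L (left (90° counter-clockwise)) -> South
  R (right (90° clockwise)) -> West
  L (left (90° counter-clockwise)) -> South
  R (right (90° clockwise)) -> West
  U (U-turn (180°)) -> East
  L (left (90° counter-clockwise)) -> North
  L (left (90° counter-clockwise)) -> West
  R (right (90° clockwise)) -> North
Final: North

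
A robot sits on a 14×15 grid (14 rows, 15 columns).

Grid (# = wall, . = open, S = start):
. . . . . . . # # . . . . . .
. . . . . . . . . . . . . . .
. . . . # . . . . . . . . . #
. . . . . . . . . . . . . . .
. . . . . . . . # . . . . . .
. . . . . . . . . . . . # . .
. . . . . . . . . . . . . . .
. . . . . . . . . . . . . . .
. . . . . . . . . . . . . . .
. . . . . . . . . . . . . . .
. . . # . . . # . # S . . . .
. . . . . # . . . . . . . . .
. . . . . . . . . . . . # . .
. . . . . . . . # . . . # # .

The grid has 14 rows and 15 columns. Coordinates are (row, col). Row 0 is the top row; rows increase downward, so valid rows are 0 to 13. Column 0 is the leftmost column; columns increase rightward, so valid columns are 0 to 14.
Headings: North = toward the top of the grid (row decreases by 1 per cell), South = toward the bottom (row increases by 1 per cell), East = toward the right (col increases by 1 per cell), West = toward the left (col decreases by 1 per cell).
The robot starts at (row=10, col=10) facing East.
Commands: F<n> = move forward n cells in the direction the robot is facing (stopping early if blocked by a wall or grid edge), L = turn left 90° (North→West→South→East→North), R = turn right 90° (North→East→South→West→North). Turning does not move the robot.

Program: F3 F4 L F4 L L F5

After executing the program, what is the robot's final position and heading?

Answer: Final position: (row=11, col=14), facing South

Derivation:
Start: (row=10, col=10), facing East
  F3: move forward 3, now at (row=10, col=13)
  F4: move forward 1/4 (blocked), now at (row=10, col=14)
  L: turn left, now facing North
  F4: move forward 4, now at (row=6, col=14)
  L: turn left, now facing West
  L: turn left, now facing South
  F5: move forward 5, now at (row=11, col=14)
Final: (row=11, col=14), facing South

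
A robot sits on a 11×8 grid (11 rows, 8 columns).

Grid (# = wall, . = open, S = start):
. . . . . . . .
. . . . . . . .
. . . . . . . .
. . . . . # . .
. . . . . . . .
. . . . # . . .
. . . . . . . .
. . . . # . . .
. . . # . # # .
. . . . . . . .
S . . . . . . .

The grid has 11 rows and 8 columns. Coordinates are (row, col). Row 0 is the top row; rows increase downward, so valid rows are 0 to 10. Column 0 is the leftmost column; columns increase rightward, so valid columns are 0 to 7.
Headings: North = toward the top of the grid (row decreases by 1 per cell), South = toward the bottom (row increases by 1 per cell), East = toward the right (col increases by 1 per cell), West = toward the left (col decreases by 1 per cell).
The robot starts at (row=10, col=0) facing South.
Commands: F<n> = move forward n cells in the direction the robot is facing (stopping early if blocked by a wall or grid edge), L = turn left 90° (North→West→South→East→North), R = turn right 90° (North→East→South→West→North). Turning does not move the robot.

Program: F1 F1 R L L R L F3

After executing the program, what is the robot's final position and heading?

Start: (row=10, col=0), facing South
  F1: move forward 0/1 (blocked), now at (row=10, col=0)
  F1: move forward 0/1 (blocked), now at (row=10, col=0)
  R: turn right, now facing West
  L: turn left, now facing South
  L: turn left, now facing East
  R: turn right, now facing South
  L: turn left, now facing East
  F3: move forward 3, now at (row=10, col=3)
Final: (row=10, col=3), facing East

Answer: Final position: (row=10, col=3), facing East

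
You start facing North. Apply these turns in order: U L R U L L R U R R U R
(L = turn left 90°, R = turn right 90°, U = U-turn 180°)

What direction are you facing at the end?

Start: North
  U (U-turn (180°)) -> South
  L (left (90° counter-clockwise)) -> East
  R (right (90° clockwise)) -> South
  U (U-turn (180°)) -> North
  L (left (90° counter-clockwise)) -> West
  L (left (90° counter-clockwise)) -> South
  R (right (90° clockwise)) -> West
  U (U-turn (180°)) -> East
  R (right (90° clockwise)) -> South
  R (right (90° clockwise)) -> West
  U (U-turn (180°)) -> East
  R (right (90° clockwise)) -> South
Final: South

Answer: Final heading: South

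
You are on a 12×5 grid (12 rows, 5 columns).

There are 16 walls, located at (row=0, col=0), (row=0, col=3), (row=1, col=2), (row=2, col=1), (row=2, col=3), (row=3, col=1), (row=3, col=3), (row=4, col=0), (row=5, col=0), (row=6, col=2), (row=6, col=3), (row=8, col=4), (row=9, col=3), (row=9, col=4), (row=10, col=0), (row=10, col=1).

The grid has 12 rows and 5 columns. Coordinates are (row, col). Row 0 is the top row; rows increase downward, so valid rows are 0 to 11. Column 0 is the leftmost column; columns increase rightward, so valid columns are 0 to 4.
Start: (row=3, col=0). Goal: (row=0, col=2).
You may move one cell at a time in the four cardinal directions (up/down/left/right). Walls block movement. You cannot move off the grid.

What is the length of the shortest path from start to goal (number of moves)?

Answer: Shortest path length: 5

Derivation:
BFS from (row=3, col=0) until reaching (row=0, col=2):
  Distance 0: (row=3, col=0)
  Distance 1: (row=2, col=0)
  Distance 2: (row=1, col=0)
  Distance 3: (row=1, col=1)
  Distance 4: (row=0, col=1)
  Distance 5: (row=0, col=2)  <- goal reached here
One shortest path (5 moves): (row=3, col=0) -> (row=2, col=0) -> (row=1, col=0) -> (row=1, col=1) -> (row=0, col=1) -> (row=0, col=2)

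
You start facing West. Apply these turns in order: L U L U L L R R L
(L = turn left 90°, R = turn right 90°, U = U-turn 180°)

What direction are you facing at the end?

Start: West
  L (left (90° counter-clockwise)) -> South
  U (U-turn (180°)) -> North
  L (left (90° counter-clockwise)) -> West
  U (U-turn (180°)) -> East
  L (left (90° counter-clockwise)) -> North
  L (left (90° counter-clockwise)) -> West
  R (right (90° clockwise)) -> North
  R (right (90° clockwise)) -> East
  L (left (90° counter-clockwise)) -> North
Final: North

Answer: Final heading: North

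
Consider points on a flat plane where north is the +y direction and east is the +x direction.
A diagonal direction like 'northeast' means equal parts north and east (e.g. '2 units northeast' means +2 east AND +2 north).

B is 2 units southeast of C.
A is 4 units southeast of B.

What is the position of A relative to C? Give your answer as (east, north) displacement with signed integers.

Answer: A is at (east=6, north=-6) relative to C.

Derivation:
Place C at the origin (east=0, north=0).
  B is 2 units southeast of C: delta (east=+2, north=-2); B at (east=2, north=-2).
  A is 4 units southeast of B: delta (east=+4, north=-4); A at (east=6, north=-6).
Therefore A relative to C: (east=6, north=-6).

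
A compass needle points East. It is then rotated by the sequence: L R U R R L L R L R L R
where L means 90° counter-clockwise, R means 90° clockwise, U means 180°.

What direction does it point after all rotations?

Start: East
  L (left (90° counter-clockwise)) -> North
  R (right (90° clockwise)) -> East
  U (U-turn (180°)) -> West
  R (right (90° clockwise)) -> North
  R (right (90° clockwise)) -> East
  L (left (90° counter-clockwise)) -> North
  L (left (90° counter-clockwise)) -> West
  R (right (90° clockwise)) -> North
  L (left (90° counter-clockwise)) -> West
  R (right (90° clockwise)) -> North
  L (left (90° counter-clockwise)) -> West
  R (right (90° clockwise)) -> North
Final: North

Answer: Final heading: North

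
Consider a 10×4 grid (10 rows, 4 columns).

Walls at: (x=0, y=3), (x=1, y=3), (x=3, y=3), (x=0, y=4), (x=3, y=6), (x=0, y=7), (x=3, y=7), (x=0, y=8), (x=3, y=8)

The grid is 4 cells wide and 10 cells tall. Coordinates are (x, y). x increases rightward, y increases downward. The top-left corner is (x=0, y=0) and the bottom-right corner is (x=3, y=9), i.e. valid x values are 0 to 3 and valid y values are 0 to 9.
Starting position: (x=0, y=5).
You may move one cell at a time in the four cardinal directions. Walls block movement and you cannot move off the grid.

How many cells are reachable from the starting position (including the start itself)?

Answer: Reachable cells: 31

Derivation:
BFS flood-fill from (x=0, y=5):
  Distance 0: (x=0, y=5)
  Distance 1: (x=1, y=5), (x=0, y=6)
  Distance 2: (x=1, y=4), (x=2, y=5), (x=1, y=6)
  Distance 3: (x=2, y=4), (x=3, y=5), (x=2, y=6), (x=1, y=7)
  Distance 4: (x=2, y=3), (x=3, y=4), (x=2, y=7), (x=1, y=8)
  Distance 5: (x=2, y=2), (x=2, y=8), (x=1, y=9)
  Distance 6: (x=2, y=1), (x=1, y=2), (x=3, y=2), (x=0, y=9), (x=2, y=9)
  Distance 7: (x=2, y=0), (x=1, y=1), (x=3, y=1), (x=0, y=2), (x=3, y=9)
  Distance 8: (x=1, y=0), (x=3, y=0), (x=0, y=1)
  Distance 9: (x=0, y=0)
Total reachable: 31 (grid has 31 open cells total)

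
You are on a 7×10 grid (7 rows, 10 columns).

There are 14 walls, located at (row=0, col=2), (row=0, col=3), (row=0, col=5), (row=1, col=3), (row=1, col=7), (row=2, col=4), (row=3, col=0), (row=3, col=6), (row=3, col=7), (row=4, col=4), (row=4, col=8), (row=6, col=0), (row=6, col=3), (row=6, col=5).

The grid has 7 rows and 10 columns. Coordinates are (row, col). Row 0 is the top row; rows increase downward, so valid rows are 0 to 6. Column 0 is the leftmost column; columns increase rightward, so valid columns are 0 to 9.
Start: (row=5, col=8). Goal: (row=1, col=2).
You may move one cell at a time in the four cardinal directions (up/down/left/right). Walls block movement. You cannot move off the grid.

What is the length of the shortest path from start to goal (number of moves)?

BFS from (row=5, col=8) until reaching (row=1, col=2):
  Distance 0: (row=5, col=8)
  Distance 1: (row=5, col=7), (row=5, col=9), (row=6, col=8)
  Distance 2: (row=4, col=7), (row=4, col=9), (row=5, col=6), (row=6, col=7), (row=6, col=9)
  Distance 3: (row=3, col=9), (row=4, col=6), (row=5, col=5), (row=6, col=6)
  Distance 4: (row=2, col=9), (row=3, col=8), (row=4, col=5), (row=5, col=4)
  Distance 5: (row=1, col=9), (row=2, col=8), (row=3, col=5), (row=5, col=3), (row=6, col=4)
  Distance 6: (row=0, col=9), (row=1, col=8), (row=2, col=5), (row=2, col=7), (row=3, col=4), (row=4, col=3), (row=5, col=2)
  Distance 7: (row=0, col=8), (row=1, col=5), (row=2, col=6), (row=3, col=3), (row=4, col=2), (row=5, col=1), (row=6, col=2)
  Distance 8: (row=0, col=7), (row=1, col=4), (row=1, col=6), (row=2, col=3), (row=3, col=2), (row=4, col=1), (row=5, col=0), (row=6, col=1)
  Distance 9: (row=0, col=4), (row=0, col=6), (row=2, col=2), (row=3, col=1), (row=4, col=0)
  Distance 10: (row=1, col=2), (row=2, col=1)  <- goal reached here
One shortest path (10 moves): (row=5, col=8) -> (row=5, col=7) -> (row=5, col=6) -> (row=5, col=5) -> (row=5, col=4) -> (row=5, col=3) -> (row=5, col=2) -> (row=4, col=2) -> (row=3, col=2) -> (row=2, col=2) -> (row=1, col=2)

Answer: Shortest path length: 10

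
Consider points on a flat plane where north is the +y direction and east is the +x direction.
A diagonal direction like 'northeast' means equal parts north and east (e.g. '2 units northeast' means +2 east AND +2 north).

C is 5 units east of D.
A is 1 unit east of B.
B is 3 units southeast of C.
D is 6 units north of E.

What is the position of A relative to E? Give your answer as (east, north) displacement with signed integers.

Answer: A is at (east=9, north=3) relative to E.

Derivation:
Place E at the origin (east=0, north=0).
  D is 6 units north of E: delta (east=+0, north=+6); D at (east=0, north=6).
  C is 5 units east of D: delta (east=+5, north=+0); C at (east=5, north=6).
  B is 3 units southeast of C: delta (east=+3, north=-3); B at (east=8, north=3).
  A is 1 unit east of B: delta (east=+1, north=+0); A at (east=9, north=3).
Therefore A relative to E: (east=9, north=3).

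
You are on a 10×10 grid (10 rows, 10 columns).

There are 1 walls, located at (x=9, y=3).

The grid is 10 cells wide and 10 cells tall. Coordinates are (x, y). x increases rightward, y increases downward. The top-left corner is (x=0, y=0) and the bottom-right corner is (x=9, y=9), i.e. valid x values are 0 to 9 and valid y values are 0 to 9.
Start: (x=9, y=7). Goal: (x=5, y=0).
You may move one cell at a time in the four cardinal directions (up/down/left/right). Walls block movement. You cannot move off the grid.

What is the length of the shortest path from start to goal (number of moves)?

Answer: Shortest path length: 11

Derivation:
BFS from (x=9, y=7) until reaching (x=5, y=0):
  Distance 0: (x=9, y=7)
  Distance 1: (x=9, y=6), (x=8, y=7), (x=9, y=8)
  Distance 2: (x=9, y=5), (x=8, y=6), (x=7, y=7), (x=8, y=8), (x=9, y=9)
  Distance 3: (x=9, y=4), (x=8, y=5), (x=7, y=6), (x=6, y=7), (x=7, y=8), (x=8, y=9)
  Distance 4: (x=8, y=4), (x=7, y=5), (x=6, y=6), (x=5, y=7), (x=6, y=8), (x=7, y=9)
  Distance 5: (x=8, y=3), (x=7, y=4), (x=6, y=5), (x=5, y=6), (x=4, y=7), (x=5, y=8), (x=6, y=9)
  Distance 6: (x=8, y=2), (x=7, y=3), (x=6, y=4), (x=5, y=5), (x=4, y=6), (x=3, y=7), (x=4, y=8), (x=5, y=9)
  Distance 7: (x=8, y=1), (x=7, y=2), (x=9, y=2), (x=6, y=3), (x=5, y=4), (x=4, y=5), (x=3, y=6), (x=2, y=7), (x=3, y=8), (x=4, y=9)
  Distance 8: (x=8, y=0), (x=7, y=1), (x=9, y=1), (x=6, y=2), (x=5, y=3), (x=4, y=4), (x=3, y=5), (x=2, y=6), (x=1, y=7), (x=2, y=8), (x=3, y=9)
  Distance 9: (x=7, y=0), (x=9, y=0), (x=6, y=1), (x=5, y=2), (x=4, y=3), (x=3, y=4), (x=2, y=5), (x=1, y=6), (x=0, y=7), (x=1, y=8), (x=2, y=9)
  Distance 10: (x=6, y=0), (x=5, y=1), (x=4, y=2), (x=3, y=3), (x=2, y=4), (x=1, y=5), (x=0, y=6), (x=0, y=8), (x=1, y=9)
  Distance 11: (x=5, y=0), (x=4, y=1), (x=3, y=2), (x=2, y=3), (x=1, y=4), (x=0, y=5), (x=0, y=9)  <- goal reached here
One shortest path (11 moves): (x=9, y=7) -> (x=8, y=7) -> (x=7, y=7) -> (x=6, y=7) -> (x=5, y=7) -> (x=5, y=6) -> (x=5, y=5) -> (x=5, y=4) -> (x=5, y=3) -> (x=5, y=2) -> (x=5, y=1) -> (x=5, y=0)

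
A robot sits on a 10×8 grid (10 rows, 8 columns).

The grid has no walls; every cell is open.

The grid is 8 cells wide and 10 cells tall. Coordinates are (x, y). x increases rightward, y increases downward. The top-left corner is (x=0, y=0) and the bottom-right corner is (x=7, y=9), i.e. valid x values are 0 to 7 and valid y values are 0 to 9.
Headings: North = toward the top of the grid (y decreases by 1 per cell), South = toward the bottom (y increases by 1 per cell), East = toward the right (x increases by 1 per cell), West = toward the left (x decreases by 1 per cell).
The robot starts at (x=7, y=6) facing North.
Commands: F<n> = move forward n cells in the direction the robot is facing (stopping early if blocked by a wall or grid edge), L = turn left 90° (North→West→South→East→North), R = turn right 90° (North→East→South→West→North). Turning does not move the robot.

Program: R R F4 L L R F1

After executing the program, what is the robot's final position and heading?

Start: (x=7, y=6), facing North
  R: turn right, now facing East
  R: turn right, now facing South
  F4: move forward 3/4 (blocked), now at (x=7, y=9)
  L: turn left, now facing East
  L: turn left, now facing North
  R: turn right, now facing East
  F1: move forward 0/1 (blocked), now at (x=7, y=9)
Final: (x=7, y=9), facing East

Answer: Final position: (x=7, y=9), facing East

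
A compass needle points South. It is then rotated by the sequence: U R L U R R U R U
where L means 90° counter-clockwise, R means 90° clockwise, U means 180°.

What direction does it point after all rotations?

Answer: Final heading: East

Derivation:
Start: South
  U (U-turn (180°)) -> North
  R (right (90° clockwise)) -> East
  L (left (90° counter-clockwise)) -> North
  U (U-turn (180°)) -> South
  R (right (90° clockwise)) -> West
  R (right (90° clockwise)) -> North
  U (U-turn (180°)) -> South
  R (right (90° clockwise)) -> West
  U (U-turn (180°)) -> East
Final: East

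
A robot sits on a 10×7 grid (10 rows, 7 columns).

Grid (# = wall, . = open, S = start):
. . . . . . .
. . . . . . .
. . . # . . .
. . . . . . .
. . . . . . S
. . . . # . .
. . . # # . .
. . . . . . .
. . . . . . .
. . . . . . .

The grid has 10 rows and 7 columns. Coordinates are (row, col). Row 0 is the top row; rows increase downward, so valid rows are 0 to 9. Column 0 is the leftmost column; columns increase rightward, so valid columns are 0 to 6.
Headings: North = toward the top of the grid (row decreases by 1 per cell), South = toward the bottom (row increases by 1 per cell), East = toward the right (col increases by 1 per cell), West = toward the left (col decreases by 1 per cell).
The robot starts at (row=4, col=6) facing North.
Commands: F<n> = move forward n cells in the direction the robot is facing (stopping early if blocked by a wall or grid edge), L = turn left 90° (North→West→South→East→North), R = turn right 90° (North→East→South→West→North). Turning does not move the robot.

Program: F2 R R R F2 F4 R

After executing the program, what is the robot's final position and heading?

Start: (row=4, col=6), facing North
  F2: move forward 2, now at (row=2, col=6)
  R: turn right, now facing East
  R: turn right, now facing South
  R: turn right, now facing West
  F2: move forward 2, now at (row=2, col=4)
  F4: move forward 0/4 (blocked), now at (row=2, col=4)
  R: turn right, now facing North
Final: (row=2, col=4), facing North

Answer: Final position: (row=2, col=4), facing North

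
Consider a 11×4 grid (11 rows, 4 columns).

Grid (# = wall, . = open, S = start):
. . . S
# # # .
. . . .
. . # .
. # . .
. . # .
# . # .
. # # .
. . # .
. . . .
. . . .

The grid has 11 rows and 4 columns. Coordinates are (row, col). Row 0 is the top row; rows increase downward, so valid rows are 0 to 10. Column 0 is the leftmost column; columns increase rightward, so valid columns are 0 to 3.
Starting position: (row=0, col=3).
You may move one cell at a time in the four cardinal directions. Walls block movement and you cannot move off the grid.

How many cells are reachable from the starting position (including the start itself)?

Answer: Reachable cells: 33

Derivation:
BFS flood-fill from (row=0, col=3):
  Distance 0: (row=0, col=3)
  Distance 1: (row=0, col=2), (row=1, col=3)
  Distance 2: (row=0, col=1), (row=2, col=3)
  Distance 3: (row=0, col=0), (row=2, col=2), (row=3, col=3)
  Distance 4: (row=2, col=1), (row=4, col=3)
  Distance 5: (row=2, col=0), (row=3, col=1), (row=4, col=2), (row=5, col=3)
  Distance 6: (row=3, col=0), (row=6, col=3)
  Distance 7: (row=4, col=0), (row=7, col=3)
  Distance 8: (row=5, col=0), (row=8, col=3)
  Distance 9: (row=5, col=1), (row=9, col=3)
  Distance 10: (row=6, col=1), (row=9, col=2), (row=10, col=3)
  Distance 11: (row=9, col=1), (row=10, col=2)
  Distance 12: (row=8, col=1), (row=9, col=0), (row=10, col=1)
  Distance 13: (row=8, col=0), (row=10, col=0)
  Distance 14: (row=7, col=0)
Total reachable: 33 (grid has 33 open cells total)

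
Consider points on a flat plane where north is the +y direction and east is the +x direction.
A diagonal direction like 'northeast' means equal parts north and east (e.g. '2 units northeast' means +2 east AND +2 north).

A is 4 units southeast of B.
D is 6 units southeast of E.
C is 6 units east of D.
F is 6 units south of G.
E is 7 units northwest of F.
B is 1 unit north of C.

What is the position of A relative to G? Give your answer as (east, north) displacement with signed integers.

Place G at the origin (east=0, north=0).
  F is 6 units south of G: delta (east=+0, north=-6); F at (east=0, north=-6).
  E is 7 units northwest of F: delta (east=-7, north=+7); E at (east=-7, north=1).
  D is 6 units southeast of E: delta (east=+6, north=-6); D at (east=-1, north=-5).
  C is 6 units east of D: delta (east=+6, north=+0); C at (east=5, north=-5).
  B is 1 unit north of C: delta (east=+0, north=+1); B at (east=5, north=-4).
  A is 4 units southeast of B: delta (east=+4, north=-4); A at (east=9, north=-8).
Therefore A relative to G: (east=9, north=-8).

Answer: A is at (east=9, north=-8) relative to G.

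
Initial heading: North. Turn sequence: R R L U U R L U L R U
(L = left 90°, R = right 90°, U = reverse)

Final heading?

Start: North
  R (right (90° clockwise)) -> East
  R (right (90° clockwise)) -> South
  L (left (90° counter-clockwise)) -> East
  U (U-turn (180°)) -> West
  U (U-turn (180°)) -> East
  R (right (90° clockwise)) -> South
  L (left (90° counter-clockwise)) -> East
  U (U-turn (180°)) -> West
  L (left (90° counter-clockwise)) -> South
  R (right (90° clockwise)) -> West
  U (U-turn (180°)) -> East
Final: East

Answer: Final heading: East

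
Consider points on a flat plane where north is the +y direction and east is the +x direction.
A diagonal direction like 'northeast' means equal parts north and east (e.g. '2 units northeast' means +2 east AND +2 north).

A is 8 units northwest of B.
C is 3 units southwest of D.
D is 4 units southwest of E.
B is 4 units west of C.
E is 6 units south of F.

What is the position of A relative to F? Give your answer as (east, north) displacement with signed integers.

Answer: A is at (east=-19, north=-5) relative to F.

Derivation:
Place F at the origin (east=0, north=0).
  E is 6 units south of F: delta (east=+0, north=-6); E at (east=0, north=-6).
  D is 4 units southwest of E: delta (east=-4, north=-4); D at (east=-4, north=-10).
  C is 3 units southwest of D: delta (east=-3, north=-3); C at (east=-7, north=-13).
  B is 4 units west of C: delta (east=-4, north=+0); B at (east=-11, north=-13).
  A is 8 units northwest of B: delta (east=-8, north=+8); A at (east=-19, north=-5).
Therefore A relative to F: (east=-19, north=-5).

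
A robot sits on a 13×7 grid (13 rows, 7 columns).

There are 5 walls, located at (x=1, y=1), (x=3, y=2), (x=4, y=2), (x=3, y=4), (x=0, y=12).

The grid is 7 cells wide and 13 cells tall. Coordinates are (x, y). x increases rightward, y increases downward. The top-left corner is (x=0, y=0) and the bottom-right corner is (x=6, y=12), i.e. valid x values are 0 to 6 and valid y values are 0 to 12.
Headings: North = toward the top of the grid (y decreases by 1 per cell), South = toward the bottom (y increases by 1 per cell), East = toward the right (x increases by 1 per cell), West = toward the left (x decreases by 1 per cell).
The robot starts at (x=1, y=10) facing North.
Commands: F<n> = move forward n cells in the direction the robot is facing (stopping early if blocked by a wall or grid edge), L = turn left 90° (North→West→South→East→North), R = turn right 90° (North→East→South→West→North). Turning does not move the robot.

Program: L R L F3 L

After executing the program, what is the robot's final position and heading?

Answer: Final position: (x=0, y=10), facing South

Derivation:
Start: (x=1, y=10), facing North
  L: turn left, now facing West
  R: turn right, now facing North
  L: turn left, now facing West
  F3: move forward 1/3 (blocked), now at (x=0, y=10)
  L: turn left, now facing South
Final: (x=0, y=10), facing South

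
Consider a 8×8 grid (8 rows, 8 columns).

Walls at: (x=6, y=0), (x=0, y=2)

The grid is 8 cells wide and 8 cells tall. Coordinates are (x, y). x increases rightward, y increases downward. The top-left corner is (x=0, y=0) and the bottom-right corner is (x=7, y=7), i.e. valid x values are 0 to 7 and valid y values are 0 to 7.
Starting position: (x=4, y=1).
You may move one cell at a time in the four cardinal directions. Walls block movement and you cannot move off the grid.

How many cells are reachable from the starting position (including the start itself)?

Answer: Reachable cells: 62

Derivation:
BFS flood-fill from (x=4, y=1):
  Distance 0: (x=4, y=1)
  Distance 1: (x=4, y=0), (x=3, y=1), (x=5, y=1), (x=4, y=2)
  Distance 2: (x=3, y=0), (x=5, y=0), (x=2, y=1), (x=6, y=1), (x=3, y=2), (x=5, y=2), (x=4, y=3)
  Distance 3: (x=2, y=0), (x=1, y=1), (x=7, y=1), (x=2, y=2), (x=6, y=2), (x=3, y=3), (x=5, y=3), (x=4, y=4)
  Distance 4: (x=1, y=0), (x=7, y=0), (x=0, y=1), (x=1, y=2), (x=7, y=2), (x=2, y=3), (x=6, y=3), (x=3, y=4), (x=5, y=4), (x=4, y=5)
  Distance 5: (x=0, y=0), (x=1, y=3), (x=7, y=3), (x=2, y=4), (x=6, y=4), (x=3, y=5), (x=5, y=5), (x=4, y=6)
  Distance 6: (x=0, y=3), (x=1, y=4), (x=7, y=4), (x=2, y=5), (x=6, y=5), (x=3, y=6), (x=5, y=6), (x=4, y=7)
  Distance 7: (x=0, y=4), (x=1, y=5), (x=7, y=5), (x=2, y=6), (x=6, y=6), (x=3, y=7), (x=5, y=7)
  Distance 8: (x=0, y=5), (x=1, y=6), (x=7, y=6), (x=2, y=7), (x=6, y=7)
  Distance 9: (x=0, y=6), (x=1, y=7), (x=7, y=7)
  Distance 10: (x=0, y=7)
Total reachable: 62 (grid has 62 open cells total)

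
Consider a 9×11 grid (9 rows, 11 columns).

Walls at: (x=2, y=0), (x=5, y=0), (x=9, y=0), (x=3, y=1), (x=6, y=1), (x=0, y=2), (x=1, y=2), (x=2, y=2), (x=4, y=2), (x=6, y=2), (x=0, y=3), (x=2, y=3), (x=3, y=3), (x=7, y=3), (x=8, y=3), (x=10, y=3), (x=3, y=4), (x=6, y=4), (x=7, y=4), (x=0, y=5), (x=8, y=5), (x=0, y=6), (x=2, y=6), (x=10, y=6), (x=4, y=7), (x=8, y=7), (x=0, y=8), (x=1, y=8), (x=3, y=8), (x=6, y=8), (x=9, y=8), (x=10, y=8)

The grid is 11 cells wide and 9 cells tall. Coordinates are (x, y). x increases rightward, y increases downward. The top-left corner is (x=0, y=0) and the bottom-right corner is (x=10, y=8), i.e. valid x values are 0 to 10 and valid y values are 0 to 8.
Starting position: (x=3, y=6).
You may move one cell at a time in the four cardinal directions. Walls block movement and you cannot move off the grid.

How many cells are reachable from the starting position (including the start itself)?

BFS flood-fill from (x=3, y=6):
  Distance 0: (x=3, y=6)
  Distance 1: (x=3, y=5), (x=4, y=6), (x=3, y=7)
  Distance 2: (x=2, y=5), (x=4, y=5), (x=5, y=6), (x=2, y=7)
  Distance 3: (x=2, y=4), (x=4, y=4), (x=1, y=5), (x=5, y=5), (x=6, y=6), (x=1, y=7), (x=5, y=7), (x=2, y=8)
  Distance 4: (x=4, y=3), (x=1, y=4), (x=5, y=4), (x=6, y=5), (x=1, y=6), (x=7, y=6), (x=0, y=7), (x=6, y=7), (x=5, y=8)
  Distance 5: (x=1, y=3), (x=5, y=3), (x=0, y=4), (x=7, y=5), (x=8, y=6), (x=7, y=7), (x=4, y=8)
  Distance 6: (x=5, y=2), (x=6, y=3), (x=9, y=6), (x=7, y=8)
  Distance 7: (x=5, y=1), (x=9, y=5), (x=9, y=7), (x=8, y=8)
  Distance 8: (x=4, y=1), (x=9, y=4), (x=10, y=5), (x=10, y=7)
  Distance 9: (x=4, y=0), (x=9, y=3), (x=8, y=4), (x=10, y=4)
  Distance 10: (x=3, y=0), (x=9, y=2)
  Distance 11: (x=9, y=1), (x=8, y=2), (x=10, y=2)
  Distance 12: (x=8, y=1), (x=10, y=1), (x=7, y=2)
  Distance 13: (x=8, y=0), (x=10, y=0), (x=7, y=1)
  Distance 14: (x=7, y=0)
  Distance 15: (x=6, y=0)
Total reachable: 61 (grid has 67 open cells total)

Answer: Reachable cells: 61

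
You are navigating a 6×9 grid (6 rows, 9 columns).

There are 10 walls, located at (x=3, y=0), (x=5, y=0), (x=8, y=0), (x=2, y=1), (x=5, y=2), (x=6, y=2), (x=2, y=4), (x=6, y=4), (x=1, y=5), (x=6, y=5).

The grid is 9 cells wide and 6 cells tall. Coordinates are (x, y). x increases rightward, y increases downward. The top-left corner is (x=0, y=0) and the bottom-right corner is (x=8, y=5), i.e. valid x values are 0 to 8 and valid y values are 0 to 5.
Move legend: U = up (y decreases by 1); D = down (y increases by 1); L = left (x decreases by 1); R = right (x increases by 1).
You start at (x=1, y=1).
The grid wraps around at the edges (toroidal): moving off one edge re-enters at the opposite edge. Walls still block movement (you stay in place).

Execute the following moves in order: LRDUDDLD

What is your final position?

Start: (x=1, y=1)
  L (left): (x=1, y=1) -> (x=0, y=1)
  R (right): (x=0, y=1) -> (x=1, y=1)
  D (down): (x=1, y=1) -> (x=1, y=2)
  U (up): (x=1, y=2) -> (x=1, y=1)
  D (down): (x=1, y=1) -> (x=1, y=2)
  D (down): (x=1, y=2) -> (x=1, y=3)
  L (left): (x=1, y=3) -> (x=0, y=3)
  D (down): (x=0, y=3) -> (x=0, y=4)
Final: (x=0, y=4)

Answer: Final position: (x=0, y=4)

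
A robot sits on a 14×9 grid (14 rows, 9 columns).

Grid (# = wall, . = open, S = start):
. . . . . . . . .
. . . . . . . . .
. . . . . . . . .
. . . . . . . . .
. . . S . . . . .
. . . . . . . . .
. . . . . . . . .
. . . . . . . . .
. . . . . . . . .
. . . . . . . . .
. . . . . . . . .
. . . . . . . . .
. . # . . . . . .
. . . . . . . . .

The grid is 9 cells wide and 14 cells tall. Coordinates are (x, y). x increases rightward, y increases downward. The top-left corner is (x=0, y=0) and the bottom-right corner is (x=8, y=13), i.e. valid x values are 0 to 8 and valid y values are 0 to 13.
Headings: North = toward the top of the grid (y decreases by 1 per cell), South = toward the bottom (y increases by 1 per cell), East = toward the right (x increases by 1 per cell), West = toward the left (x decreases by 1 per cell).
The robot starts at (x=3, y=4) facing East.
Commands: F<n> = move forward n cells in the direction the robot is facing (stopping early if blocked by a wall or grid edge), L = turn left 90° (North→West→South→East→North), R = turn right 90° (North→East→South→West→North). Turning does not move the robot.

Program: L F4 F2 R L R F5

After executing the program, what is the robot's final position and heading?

Start: (x=3, y=4), facing East
  L: turn left, now facing North
  F4: move forward 4, now at (x=3, y=0)
  F2: move forward 0/2 (blocked), now at (x=3, y=0)
  R: turn right, now facing East
  L: turn left, now facing North
  R: turn right, now facing East
  F5: move forward 5, now at (x=8, y=0)
Final: (x=8, y=0), facing East

Answer: Final position: (x=8, y=0), facing East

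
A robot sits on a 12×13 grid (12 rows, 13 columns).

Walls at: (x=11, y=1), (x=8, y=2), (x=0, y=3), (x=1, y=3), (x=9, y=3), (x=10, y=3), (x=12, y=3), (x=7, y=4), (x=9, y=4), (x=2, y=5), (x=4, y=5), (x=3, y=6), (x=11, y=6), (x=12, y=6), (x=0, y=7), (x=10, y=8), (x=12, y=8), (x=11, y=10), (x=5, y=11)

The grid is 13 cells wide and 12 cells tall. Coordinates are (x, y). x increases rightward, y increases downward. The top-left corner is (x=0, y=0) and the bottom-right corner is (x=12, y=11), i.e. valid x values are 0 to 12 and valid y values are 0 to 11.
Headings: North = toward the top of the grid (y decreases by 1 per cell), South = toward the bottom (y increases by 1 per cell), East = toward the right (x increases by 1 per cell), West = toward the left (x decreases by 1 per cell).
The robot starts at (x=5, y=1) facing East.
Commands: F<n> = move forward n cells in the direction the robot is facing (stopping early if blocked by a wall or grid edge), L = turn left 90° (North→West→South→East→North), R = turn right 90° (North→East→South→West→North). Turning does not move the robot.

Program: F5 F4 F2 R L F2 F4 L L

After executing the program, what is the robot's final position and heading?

Start: (x=5, y=1), facing East
  F5: move forward 5, now at (x=10, y=1)
  F4: move forward 0/4 (blocked), now at (x=10, y=1)
  F2: move forward 0/2 (blocked), now at (x=10, y=1)
  R: turn right, now facing South
  L: turn left, now facing East
  F2: move forward 0/2 (blocked), now at (x=10, y=1)
  F4: move forward 0/4 (blocked), now at (x=10, y=1)
  L: turn left, now facing North
  L: turn left, now facing West
Final: (x=10, y=1), facing West

Answer: Final position: (x=10, y=1), facing West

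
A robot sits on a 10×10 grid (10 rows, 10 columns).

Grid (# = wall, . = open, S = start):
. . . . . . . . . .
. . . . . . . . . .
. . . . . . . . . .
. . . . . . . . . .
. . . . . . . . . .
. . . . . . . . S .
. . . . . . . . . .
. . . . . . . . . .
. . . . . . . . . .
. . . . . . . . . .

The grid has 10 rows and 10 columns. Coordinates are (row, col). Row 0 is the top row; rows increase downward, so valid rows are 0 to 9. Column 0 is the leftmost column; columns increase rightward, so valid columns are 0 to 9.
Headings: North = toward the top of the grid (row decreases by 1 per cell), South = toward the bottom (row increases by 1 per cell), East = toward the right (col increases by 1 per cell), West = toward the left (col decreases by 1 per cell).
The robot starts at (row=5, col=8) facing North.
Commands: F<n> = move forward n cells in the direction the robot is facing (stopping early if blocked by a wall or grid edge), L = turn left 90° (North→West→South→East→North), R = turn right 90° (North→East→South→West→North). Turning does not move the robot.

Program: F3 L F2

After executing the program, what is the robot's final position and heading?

Start: (row=5, col=8), facing North
  F3: move forward 3, now at (row=2, col=8)
  L: turn left, now facing West
  F2: move forward 2, now at (row=2, col=6)
Final: (row=2, col=6), facing West

Answer: Final position: (row=2, col=6), facing West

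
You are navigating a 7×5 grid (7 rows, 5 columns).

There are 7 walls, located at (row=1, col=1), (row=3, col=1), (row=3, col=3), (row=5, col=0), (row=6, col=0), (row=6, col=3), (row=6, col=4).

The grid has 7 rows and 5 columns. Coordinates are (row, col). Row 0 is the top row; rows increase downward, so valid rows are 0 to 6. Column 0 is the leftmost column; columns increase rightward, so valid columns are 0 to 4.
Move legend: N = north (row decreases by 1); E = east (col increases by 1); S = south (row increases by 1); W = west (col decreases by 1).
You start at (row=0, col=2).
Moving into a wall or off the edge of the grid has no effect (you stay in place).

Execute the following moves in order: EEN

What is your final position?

Answer: Final position: (row=0, col=4)

Derivation:
Start: (row=0, col=2)
  E (east): (row=0, col=2) -> (row=0, col=3)
  E (east): (row=0, col=3) -> (row=0, col=4)
  N (north): blocked, stay at (row=0, col=4)
Final: (row=0, col=4)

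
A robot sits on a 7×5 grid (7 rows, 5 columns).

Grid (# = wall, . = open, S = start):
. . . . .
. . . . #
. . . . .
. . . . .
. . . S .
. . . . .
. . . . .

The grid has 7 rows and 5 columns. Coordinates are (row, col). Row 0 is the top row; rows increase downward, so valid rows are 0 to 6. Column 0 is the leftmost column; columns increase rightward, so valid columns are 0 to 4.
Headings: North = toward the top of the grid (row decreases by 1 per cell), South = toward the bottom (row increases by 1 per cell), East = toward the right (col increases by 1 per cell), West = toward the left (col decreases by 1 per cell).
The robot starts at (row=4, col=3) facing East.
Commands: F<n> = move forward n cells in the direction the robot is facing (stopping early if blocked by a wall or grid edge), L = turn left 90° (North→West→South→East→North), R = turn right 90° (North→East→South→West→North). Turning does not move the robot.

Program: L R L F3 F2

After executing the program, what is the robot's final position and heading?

Start: (row=4, col=3), facing East
  L: turn left, now facing North
  R: turn right, now facing East
  L: turn left, now facing North
  F3: move forward 3, now at (row=1, col=3)
  F2: move forward 1/2 (blocked), now at (row=0, col=3)
Final: (row=0, col=3), facing North

Answer: Final position: (row=0, col=3), facing North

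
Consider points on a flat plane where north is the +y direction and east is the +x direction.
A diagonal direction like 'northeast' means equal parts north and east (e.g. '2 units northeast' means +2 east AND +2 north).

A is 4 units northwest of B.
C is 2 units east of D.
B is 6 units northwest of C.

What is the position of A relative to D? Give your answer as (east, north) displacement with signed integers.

Place D at the origin (east=0, north=0).
  C is 2 units east of D: delta (east=+2, north=+0); C at (east=2, north=0).
  B is 6 units northwest of C: delta (east=-6, north=+6); B at (east=-4, north=6).
  A is 4 units northwest of B: delta (east=-4, north=+4); A at (east=-8, north=10).
Therefore A relative to D: (east=-8, north=10).

Answer: A is at (east=-8, north=10) relative to D.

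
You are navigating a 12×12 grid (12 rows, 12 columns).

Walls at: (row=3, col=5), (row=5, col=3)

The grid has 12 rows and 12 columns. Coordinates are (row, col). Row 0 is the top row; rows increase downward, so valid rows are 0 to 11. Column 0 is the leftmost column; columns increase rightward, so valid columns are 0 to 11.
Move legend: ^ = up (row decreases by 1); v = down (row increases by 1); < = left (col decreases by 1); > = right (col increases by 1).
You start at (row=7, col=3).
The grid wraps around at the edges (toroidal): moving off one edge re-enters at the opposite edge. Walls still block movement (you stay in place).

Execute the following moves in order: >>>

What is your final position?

Answer: Final position: (row=7, col=6)

Derivation:
Start: (row=7, col=3)
  > (right): (row=7, col=3) -> (row=7, col=4)
  > (right): (row=7, col=4) -> (row=7, col=5)
  > (right): (row=7, col=5) -> (row=7, col=6)
Final: (row=7, col=6)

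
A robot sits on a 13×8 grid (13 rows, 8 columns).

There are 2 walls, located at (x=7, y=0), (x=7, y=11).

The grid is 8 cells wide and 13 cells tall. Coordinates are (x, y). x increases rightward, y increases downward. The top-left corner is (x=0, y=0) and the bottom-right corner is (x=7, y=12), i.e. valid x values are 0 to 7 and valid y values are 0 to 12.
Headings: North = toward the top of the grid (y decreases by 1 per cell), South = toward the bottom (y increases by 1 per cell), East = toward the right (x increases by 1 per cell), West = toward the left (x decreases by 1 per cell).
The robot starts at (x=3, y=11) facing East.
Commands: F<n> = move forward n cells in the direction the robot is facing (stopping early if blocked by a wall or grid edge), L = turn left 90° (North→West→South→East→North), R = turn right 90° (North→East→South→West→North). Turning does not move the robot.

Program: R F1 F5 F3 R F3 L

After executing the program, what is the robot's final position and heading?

Start: (x=3, y=11), facing East
  R: turn right, now facing South
  F1: move forward 1, now at (x=3, y=12)
  F5: move forward 0/5 (blocked), now at (x=3, y=12)
  F3: move forward 0/3 (blocked), now at (x=3, y=12)
  R: turn right, now facing West
  F3: move forward 3, now at (x=0, y=12)
  L: turn left, now facing South
Final: (x=0, y=12), facing South

Answer: Final position: (x=0, y=12), facing South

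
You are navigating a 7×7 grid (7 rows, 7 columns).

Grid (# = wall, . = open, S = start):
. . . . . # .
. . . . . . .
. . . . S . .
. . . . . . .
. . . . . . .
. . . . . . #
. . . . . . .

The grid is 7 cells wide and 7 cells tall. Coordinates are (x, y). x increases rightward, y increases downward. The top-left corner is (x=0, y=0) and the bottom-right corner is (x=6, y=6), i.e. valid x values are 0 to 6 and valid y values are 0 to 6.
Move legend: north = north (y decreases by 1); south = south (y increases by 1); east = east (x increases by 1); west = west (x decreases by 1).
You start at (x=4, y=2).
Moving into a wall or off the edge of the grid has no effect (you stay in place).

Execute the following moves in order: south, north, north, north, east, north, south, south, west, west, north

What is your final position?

Answer: Final position: (x=2, y=1)

Derivation:
Start: (x=4, y=2)
  south (south): (x=4, y=2) -> (x=4, y=3)
  north (north): (x=4, y=3) -> (x=4, y=2)
  north (north): (x=4, y=2) -> (x=4, y=1)
  north (north): (x=4, y=1) -> (x=4, y=0)
  east (east): blocked, stay at (x=4, y=0)
  north (north): blocked, stay at (x=4, y=0)
  south (south): (x=4, y=0) -> (x=4, y=1)
  south (south): (x=4, y=1) -> (x=4, y=2)
  west (west): (x=4, y=2) -> (x=3, y=2)
  west (west): (x=3, y=2) -> (x=2, y=2)
  north (north): (x=2, y=2) -> (x=2, y=1)
Final: (x=2, y=1)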